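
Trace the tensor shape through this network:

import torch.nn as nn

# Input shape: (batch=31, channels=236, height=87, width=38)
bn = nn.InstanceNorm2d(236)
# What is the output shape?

Input shape: (31, 236, 87, 38)
Output shape: (31, 236, 87, 38)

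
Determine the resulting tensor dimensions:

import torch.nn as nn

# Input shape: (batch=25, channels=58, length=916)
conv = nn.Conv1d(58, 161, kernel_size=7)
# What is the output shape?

Input shape: (25, 58, 916)
Output shape: (25, 161, 910)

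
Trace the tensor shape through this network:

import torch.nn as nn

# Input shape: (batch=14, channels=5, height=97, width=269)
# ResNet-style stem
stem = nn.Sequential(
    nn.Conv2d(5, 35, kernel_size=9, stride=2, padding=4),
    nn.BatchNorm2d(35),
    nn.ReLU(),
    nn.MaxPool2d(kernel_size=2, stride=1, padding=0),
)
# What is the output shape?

Input shape: (14, 5, 97, 269)
  -> after Conv2d 9x9 stride=2: (14, 35, 49, 135)
Output shape: (14, 35, 48, 134)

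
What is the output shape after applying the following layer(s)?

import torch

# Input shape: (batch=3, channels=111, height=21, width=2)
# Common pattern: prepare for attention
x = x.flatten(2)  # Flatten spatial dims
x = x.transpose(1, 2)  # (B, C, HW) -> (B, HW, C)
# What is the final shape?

Input shape: (3, 111, 21, 2)
  -> after flatten(2): (3, 111, 42)
Output shape: (3, 42, 111)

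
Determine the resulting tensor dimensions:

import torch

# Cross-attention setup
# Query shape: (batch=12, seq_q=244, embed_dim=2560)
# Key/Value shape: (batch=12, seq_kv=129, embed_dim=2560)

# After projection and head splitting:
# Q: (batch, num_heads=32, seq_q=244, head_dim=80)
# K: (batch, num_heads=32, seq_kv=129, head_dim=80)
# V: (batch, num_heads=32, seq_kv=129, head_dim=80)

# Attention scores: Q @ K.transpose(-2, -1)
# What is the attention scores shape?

Input shape: (12, 244, 2560)
Output shape: (12, 32, 244, 129)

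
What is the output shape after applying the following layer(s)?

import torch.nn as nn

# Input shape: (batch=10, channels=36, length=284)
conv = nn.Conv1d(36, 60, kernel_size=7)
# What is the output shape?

Input shape: (10, 36, 284)
Output shape: (10, 60, 278)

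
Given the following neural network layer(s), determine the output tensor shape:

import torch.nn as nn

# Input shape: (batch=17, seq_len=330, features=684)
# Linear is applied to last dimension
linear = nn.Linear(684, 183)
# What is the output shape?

Input shape: (17, 330, 684)
Output shape: (17, 330, 183)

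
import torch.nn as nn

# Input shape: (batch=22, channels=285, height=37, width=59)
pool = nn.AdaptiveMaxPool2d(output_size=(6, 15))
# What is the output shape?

Input shape: (22, 285, 37, 59)
Output shape: (22, 285, 6, 15)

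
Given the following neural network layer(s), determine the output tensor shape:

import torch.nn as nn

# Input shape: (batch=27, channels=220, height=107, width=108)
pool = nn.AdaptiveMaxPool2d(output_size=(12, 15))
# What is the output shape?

Input shape: (27, 220, 107, 108)
Output shape: (27, 220, 12, 15)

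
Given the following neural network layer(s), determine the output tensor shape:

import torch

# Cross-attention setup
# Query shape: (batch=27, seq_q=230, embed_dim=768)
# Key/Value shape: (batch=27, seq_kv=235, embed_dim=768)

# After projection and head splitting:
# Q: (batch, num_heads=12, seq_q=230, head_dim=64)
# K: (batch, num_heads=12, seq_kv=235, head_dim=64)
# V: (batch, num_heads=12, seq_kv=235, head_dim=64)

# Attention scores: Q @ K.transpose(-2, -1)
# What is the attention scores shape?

Input shape: (27, 230, 768)
Output shape: (27, 12, 230, 235)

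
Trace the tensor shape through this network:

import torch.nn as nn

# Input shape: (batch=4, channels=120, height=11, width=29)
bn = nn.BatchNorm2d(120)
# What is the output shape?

Input shape: (4, 120, 11, 29)
Output shape: (4, 120, 11, 29)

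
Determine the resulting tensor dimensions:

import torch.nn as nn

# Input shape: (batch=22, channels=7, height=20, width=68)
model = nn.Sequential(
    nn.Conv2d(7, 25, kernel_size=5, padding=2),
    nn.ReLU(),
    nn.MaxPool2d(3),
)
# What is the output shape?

Input shape: (22, 7, 20, 68)
  -> after Conv2d: (22, 25, 20, 68)
  -> after ReLU: (22, 25, 20, 68)
Output shape: (22, 25, 6, 22)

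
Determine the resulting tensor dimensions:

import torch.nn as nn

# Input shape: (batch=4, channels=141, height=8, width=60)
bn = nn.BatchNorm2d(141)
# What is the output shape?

Input shape: (4, 141, 8, 60)
Output shape: (4, 141, 8, 60)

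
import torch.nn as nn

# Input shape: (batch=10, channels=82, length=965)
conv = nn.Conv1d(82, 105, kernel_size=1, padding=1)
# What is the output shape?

Input shape: (10, 82, 965)
Output shape: (10, 105, 967)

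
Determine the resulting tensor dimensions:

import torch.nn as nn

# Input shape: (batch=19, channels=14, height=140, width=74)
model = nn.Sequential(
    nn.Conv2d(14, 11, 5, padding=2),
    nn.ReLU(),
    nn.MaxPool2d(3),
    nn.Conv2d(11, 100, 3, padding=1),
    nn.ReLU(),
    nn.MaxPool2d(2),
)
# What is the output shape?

Input shape: (19, 14, 140, 74)
  -> after first Conv2d: (19, 11, 140, 74)
  -> after first MaxPool2d: (19, 11, 46, 24)
  -> after second Conv2d: (19, 100, 46, 24)
Output shape: (19, 100, 23, 12)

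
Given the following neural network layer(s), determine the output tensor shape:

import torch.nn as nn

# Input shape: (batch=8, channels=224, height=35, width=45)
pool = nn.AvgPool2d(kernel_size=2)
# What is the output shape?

Input shape: (8, 224, 35, 45)
Output shape: (8, 224, 17, 22)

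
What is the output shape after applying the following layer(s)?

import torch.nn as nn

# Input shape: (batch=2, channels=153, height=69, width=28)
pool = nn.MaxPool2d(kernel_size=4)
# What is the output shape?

Input shape: (2, 153, 69, 28)
Output shape: (2, 153, 17, 7)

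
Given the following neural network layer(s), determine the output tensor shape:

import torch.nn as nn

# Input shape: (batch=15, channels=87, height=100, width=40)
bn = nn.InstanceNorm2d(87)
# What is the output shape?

Input shape: (15, 87, 100, 40)
Output shape: (15, 87, 100, 40)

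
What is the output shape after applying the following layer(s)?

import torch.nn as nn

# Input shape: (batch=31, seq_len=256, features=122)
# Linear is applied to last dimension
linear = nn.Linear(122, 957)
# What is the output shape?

Input shape: (31, 256, 122)
Output shape: (31, 256, 957)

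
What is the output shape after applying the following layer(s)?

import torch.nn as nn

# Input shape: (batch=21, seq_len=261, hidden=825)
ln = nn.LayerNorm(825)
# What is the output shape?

Input shape: (21, 261, 825)
Output shape: (21, 261, 825)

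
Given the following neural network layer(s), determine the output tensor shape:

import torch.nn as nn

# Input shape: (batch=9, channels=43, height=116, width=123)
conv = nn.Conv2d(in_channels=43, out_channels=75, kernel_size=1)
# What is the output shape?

Input shape: (9, 43, 116, 123)
Output shape: (9, 75, 116, 123)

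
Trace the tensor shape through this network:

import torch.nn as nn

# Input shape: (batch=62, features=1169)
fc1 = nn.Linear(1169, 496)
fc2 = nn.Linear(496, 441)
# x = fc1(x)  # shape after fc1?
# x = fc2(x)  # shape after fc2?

Input shape: (62, 1169)
  -> after fc1: (62, 496)
Output shape: (62, 441)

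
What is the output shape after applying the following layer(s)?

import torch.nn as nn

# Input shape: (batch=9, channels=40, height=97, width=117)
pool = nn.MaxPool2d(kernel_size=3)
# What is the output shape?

Input shape: (9, 40, 97, 117)
Output shape: (9, 40, 32, 39)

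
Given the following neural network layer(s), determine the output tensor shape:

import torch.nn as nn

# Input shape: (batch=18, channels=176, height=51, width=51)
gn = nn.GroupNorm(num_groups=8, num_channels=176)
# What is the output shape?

Input shape: (18, 176, 51, 51)
Output shape: (18, 176, 51, 51)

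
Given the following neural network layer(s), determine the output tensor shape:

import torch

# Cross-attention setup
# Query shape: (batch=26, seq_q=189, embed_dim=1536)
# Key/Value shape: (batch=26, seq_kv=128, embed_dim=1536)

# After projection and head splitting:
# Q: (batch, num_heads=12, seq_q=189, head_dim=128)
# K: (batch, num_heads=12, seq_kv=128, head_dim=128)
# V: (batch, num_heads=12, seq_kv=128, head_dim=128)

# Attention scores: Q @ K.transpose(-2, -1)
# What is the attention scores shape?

Input shape: (26, 189, 1536)
Output shape: (26, 12, 189, 128)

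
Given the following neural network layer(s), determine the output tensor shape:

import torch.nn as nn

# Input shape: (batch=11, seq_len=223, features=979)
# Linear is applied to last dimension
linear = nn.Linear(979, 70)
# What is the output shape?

Input shape: (11, 223, 979)
Output shape: (11, 223, 70)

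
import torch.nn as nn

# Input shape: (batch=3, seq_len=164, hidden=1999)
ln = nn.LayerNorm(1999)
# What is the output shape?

Input shape: (3, 164, 1999)
Output shape: (3, 164, 1999)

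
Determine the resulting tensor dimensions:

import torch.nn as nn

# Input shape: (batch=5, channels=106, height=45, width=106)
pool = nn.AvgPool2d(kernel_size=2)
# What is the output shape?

Input shape: (5, 106, 45, 106)
Output shape: (5, 106, 22, 53)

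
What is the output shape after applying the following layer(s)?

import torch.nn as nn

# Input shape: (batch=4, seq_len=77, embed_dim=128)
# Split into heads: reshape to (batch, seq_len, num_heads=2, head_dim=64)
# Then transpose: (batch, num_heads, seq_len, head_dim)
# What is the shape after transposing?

Input shape: (4, 77, 128)
  -> after reshape: (4, 77, 2, 64)
Output shape: (4, 2, 77, 64)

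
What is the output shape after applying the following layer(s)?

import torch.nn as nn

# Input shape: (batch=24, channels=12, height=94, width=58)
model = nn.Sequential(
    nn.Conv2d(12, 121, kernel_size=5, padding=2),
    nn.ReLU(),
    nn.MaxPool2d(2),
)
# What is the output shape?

Input shape: (24, 12, 94, 58)
  -> after Conv2d: (24, 121, 94, 58)
  -> after ReLU: (24, 121, 94, 58)
Output shape: (24, 121, 47, 29)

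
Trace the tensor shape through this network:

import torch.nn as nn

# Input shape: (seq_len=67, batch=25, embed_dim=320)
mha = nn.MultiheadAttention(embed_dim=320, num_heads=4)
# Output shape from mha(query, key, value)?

Input shape: (67, 25, 320)
Output shape: (67, 25, 320)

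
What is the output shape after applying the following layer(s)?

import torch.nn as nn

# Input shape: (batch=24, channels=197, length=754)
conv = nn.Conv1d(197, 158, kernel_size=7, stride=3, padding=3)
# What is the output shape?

Input shape: (24, 197, 754)
Output shape: (24, 158, 252)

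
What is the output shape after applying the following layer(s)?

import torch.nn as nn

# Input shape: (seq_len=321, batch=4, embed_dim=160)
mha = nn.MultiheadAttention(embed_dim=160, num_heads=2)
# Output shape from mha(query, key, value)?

Input shape: (321, 4, 160)
Output shape: (321, 4, 160)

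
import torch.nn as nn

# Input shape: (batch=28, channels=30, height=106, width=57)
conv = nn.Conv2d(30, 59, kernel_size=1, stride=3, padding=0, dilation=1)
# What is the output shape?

Input shape: (28, 30, 106, 57)
Output shape: (28, 59, 36, 19)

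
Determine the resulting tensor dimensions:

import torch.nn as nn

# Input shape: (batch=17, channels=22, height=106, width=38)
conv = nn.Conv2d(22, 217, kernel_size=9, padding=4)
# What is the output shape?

Input shape: (17, 22, 106, 38)
Output shape: (17, 217, 106, 38)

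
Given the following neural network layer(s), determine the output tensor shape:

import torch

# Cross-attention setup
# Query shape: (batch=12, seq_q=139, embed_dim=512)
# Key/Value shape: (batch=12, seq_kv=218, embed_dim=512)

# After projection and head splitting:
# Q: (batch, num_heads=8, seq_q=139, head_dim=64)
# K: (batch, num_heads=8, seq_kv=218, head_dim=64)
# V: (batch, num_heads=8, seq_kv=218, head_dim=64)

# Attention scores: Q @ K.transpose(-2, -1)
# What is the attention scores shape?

Input shape: (12, 139, 512)
Output shape: (12, 8, 139, 218)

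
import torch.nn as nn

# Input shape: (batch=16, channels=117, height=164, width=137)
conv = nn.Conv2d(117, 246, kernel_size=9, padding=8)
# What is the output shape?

Input shape: (16, 117, 164, 137)
Output shape: (16, 246, 172, 145)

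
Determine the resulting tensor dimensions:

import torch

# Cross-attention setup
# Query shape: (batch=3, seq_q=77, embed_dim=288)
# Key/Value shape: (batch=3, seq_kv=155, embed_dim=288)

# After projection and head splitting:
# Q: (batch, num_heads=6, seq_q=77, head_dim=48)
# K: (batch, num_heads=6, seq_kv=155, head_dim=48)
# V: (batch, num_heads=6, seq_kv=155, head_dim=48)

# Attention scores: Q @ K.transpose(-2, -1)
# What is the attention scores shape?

Input shape: (3, 77, 288)
Output shape: (3, 6, 77, 155)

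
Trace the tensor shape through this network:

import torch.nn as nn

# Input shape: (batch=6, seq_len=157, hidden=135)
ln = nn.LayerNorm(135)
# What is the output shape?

Input shape: (6, 157, 135)
Output shape: (6, 157, 135)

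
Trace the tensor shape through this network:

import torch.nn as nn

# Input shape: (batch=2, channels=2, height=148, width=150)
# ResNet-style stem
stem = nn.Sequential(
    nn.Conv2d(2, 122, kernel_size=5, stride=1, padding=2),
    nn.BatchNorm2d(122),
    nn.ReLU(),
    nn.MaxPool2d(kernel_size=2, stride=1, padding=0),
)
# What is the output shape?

Input shape: (2, 2, 148, 150)
  -> after Conv2d 5x5 stride=1: (2, 122, 148, 150)
Output shape: (2, 122, 147, 149)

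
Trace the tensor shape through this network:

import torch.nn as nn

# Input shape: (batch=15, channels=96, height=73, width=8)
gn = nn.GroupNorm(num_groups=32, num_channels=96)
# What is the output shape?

Input shape: (15, 96, 73, 8)
Output shape: (15, 96, 73, 8)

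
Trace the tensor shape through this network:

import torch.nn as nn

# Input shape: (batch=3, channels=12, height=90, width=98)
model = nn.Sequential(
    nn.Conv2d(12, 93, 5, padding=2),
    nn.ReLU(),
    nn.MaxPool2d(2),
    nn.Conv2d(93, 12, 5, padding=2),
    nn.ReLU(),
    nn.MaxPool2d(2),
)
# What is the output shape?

Input shape: (3, 12, 90, 98)
  -> after first Conv2d: (3, 93, 90, 98)
  -> after first MaxPool2d: (3, 93, 45, 49)
  -> after second Conv2d: (3, 12, 45, 49)
Output shape: (3, 12, 22, 24)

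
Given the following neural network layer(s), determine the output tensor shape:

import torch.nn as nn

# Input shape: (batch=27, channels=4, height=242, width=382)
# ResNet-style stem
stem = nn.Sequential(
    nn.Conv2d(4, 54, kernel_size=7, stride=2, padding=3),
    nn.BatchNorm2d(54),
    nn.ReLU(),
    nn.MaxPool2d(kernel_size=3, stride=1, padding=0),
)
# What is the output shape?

Input shape: (27, 4, 242, 382)
  -> after Conv2d 7x7 stride=2: (27, 54, 121, 191)
Output shape: (27, 54, 119, 189)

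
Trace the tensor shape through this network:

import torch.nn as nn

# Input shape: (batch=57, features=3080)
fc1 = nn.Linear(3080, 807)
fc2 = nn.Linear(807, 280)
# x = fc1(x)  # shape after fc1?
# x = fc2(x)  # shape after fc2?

Input shape: (57, 3080)
  -> after fc1: (57, 807)
Output shape: (57, 280)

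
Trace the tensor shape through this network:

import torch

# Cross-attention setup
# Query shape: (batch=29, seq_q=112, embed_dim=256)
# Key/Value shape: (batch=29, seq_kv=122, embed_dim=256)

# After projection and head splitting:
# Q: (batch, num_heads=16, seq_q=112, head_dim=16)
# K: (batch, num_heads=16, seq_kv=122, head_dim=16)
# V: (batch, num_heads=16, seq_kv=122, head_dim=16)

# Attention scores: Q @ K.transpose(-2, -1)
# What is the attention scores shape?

Input shape: (29, 112, 256)
Output shape: (29, 16, 112, 122)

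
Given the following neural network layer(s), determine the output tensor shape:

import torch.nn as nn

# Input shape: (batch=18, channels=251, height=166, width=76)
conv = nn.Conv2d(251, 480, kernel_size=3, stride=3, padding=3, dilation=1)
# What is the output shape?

Input shape: (18, 251, 166, 76)
Output shape: (18, 480, 57, 27)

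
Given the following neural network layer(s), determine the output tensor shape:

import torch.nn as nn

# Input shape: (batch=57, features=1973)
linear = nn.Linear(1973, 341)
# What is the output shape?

Input shape: (57, 1973)
Output shape: (57, 341)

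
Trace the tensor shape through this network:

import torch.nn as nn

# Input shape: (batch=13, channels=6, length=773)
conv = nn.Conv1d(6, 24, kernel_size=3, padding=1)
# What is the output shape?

Input shape: (13, 6, 773)
Output shape: (13, 24, 773)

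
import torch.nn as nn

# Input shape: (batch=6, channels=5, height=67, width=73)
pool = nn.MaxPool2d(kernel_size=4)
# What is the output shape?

Input shape: (6, 5, 67, 73)
Output shape: (6, 5, 16, 18)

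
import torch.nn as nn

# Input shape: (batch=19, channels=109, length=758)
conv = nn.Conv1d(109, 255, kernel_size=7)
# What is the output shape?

Input shape: (19, 109, 758)
Output shape: (19, 255, 752)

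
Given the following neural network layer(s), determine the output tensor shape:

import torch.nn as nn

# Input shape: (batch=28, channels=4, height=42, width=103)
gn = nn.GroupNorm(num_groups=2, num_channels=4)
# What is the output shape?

Input shape: (28, 4, 42, 103)
Output shape: (28, 4, 42, 103)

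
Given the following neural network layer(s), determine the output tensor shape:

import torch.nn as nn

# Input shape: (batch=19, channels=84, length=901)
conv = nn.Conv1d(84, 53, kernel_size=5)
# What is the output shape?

Input shape: (19, 84, 901)
Output shape: (19, 53, 897)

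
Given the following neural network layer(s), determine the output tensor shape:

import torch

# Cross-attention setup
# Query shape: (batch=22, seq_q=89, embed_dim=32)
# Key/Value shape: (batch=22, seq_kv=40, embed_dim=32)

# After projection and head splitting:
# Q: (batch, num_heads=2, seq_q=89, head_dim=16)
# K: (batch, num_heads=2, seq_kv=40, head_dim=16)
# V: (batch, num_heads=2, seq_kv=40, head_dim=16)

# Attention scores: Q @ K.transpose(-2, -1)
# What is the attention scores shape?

Input shape: (22, 89, 32)
Output shape: (22, 2, 89, 40)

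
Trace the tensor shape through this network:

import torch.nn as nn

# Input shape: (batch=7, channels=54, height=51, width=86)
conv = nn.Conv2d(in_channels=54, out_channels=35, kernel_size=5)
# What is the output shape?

Input shape: (7, 54, 51, 86)
Output shape: (7, 35, 47, 82)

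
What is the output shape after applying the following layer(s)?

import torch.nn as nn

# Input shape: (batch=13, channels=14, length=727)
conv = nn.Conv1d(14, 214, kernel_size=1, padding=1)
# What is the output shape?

Input shape: (13, 14, 727)
Output shape: (13, 214, 729)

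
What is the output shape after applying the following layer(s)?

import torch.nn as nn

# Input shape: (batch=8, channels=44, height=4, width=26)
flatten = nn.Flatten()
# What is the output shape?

Input shape: (8, 44, 4, 26)
Output shape: (8, 4576)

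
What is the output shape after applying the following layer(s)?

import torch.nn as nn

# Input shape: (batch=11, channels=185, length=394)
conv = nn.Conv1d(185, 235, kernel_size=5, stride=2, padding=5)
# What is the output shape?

Input shape: (11, 185, 394)
Output shape: (11, 235, 200)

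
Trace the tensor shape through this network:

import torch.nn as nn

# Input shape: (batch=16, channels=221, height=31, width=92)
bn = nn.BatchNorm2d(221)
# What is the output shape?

Input shape: (16, 221, 31, 92)
Output shape: (16, 221, 31, 92)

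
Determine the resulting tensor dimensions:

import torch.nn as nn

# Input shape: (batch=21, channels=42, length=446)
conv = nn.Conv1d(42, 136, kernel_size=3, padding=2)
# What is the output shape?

Input shape: (21, 42, 446)
Output shape: (21, 136, 448)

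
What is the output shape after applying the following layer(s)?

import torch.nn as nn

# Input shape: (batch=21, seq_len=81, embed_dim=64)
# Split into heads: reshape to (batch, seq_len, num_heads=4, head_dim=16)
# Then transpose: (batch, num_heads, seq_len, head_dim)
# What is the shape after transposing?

Input shape: (21, 81, 64)
  -> after reshape: (21, 81, 4, 16)
Output shape: (21, 4, 81, 16)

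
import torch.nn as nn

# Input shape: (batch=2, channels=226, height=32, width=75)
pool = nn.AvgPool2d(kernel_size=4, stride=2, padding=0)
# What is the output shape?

Input shape: (2, 226, 32, 75)
Output shape: (2, 226, 15, 36)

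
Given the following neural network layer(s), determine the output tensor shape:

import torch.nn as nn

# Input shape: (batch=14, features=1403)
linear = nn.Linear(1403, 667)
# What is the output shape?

Input shape: (14, 1403)
Output shape: (14, 667)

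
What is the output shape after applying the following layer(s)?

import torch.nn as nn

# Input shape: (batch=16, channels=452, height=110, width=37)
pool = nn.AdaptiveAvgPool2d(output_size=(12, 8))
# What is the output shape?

Input shape: (16, 452, 110, 37)
Output shape: (16, 452, 12, 8)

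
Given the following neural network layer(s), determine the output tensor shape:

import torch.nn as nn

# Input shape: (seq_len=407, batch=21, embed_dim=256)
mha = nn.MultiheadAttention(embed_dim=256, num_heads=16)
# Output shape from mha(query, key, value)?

Input shape: (407, 21, 256)
Output shape: (407, 21, 256)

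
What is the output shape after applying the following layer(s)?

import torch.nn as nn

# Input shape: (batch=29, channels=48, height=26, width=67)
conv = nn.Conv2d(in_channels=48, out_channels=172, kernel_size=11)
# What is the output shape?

Input shape: (29, 48, 26, 67)
Output shape: (29, 172, 16, 57)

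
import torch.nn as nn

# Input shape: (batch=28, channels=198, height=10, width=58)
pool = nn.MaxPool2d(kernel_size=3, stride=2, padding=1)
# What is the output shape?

Input shape: (28, 198, 10, 58)
Output shape: (28, 198, 5, 29)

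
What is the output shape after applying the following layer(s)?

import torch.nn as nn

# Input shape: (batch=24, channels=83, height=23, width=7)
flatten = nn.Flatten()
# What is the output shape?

Input shape: (24, 83, 23, 7)
Output shape: (24, 13363)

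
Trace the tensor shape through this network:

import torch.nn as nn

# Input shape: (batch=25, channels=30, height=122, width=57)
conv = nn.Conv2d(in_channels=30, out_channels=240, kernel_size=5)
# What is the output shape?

Input shape: (25, 30, 122, 57)
Output shape: (25, 240, 118, 53)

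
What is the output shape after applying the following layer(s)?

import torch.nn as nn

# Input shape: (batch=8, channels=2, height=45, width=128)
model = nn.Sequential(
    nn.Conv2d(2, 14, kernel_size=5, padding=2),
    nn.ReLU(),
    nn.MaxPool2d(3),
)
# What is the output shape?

Input shape: (8, 2, 45, 128)
  -> after Conv2d: (8, 14, 45, 128)
  -> after ReLU: (8, 14, 45, 128)
Output shape: (8, 14, 15, 42)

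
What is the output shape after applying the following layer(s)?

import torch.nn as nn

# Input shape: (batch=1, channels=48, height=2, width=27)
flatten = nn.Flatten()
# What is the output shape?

Input shape: (1, 48, 2, 27)
Output shape: (1, 2592)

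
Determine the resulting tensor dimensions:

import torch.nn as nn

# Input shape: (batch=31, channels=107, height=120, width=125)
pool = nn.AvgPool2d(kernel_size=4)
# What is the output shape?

Input shape: (31, 107, 120, 125)
Output shape: (31, 107, 30, 31)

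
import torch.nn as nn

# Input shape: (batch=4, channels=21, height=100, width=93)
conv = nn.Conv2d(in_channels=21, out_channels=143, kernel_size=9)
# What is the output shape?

Input shape: (4, 21, 100, 93)
Output shape: (4, 143, 92, 85)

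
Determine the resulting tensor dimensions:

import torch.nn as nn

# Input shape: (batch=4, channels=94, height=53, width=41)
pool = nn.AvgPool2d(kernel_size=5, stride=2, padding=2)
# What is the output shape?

Input shape: (4, 94, 53, 41)
Output shape: (4, 94, 27, 21)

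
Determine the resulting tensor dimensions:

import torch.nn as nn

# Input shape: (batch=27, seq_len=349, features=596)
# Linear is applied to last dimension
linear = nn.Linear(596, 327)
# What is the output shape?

Input shape: (27, 349, 596)
Output shape: (27, 349, 327)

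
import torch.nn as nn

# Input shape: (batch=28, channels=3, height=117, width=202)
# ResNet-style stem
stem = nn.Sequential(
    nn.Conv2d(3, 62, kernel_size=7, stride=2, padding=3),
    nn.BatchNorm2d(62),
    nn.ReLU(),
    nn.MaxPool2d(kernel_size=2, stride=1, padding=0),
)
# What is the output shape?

Input shape: (28, 3, 117, 202)
  -> after Conv2d 7x7 stride=2: (28, 62, 59, 101)
Output shape: (28, 62, 58, 100)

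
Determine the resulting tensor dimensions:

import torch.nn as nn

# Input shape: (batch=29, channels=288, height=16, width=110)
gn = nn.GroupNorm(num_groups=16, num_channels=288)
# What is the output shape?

Input shape: (29, 288, 16, 110)
Output shape: (29, 288, 16, 110)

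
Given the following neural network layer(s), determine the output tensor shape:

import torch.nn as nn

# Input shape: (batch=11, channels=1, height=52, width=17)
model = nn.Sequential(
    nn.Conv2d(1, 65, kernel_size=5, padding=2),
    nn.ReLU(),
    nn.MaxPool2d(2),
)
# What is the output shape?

Input shape: (11, 1, 52, 17)
  -> after Conv2d: (11, 65, 52, 17)
  -> after ReLU: (11, 65, 52, 17)
Output shape: (11, 65, 26, 8)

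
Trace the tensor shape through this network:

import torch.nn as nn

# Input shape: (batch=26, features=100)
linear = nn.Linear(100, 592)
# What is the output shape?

Input shape: (26, 100)
Output shape: (26, 592)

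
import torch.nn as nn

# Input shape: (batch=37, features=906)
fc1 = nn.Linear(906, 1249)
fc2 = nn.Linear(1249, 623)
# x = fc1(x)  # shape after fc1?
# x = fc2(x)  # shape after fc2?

Input shape: (37, 906)
  -> after fc1: (37, 1249)
Output shape: (37, 623)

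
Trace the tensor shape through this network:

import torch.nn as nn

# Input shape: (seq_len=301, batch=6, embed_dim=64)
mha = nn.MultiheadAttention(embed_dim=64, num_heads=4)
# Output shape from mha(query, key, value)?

Input shape: (301, 6, 64)
Output shape: (301, 6, 64)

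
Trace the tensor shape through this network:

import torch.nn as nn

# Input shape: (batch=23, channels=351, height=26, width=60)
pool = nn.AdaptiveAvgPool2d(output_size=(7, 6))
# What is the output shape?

Input shape: (23, 351, 26, 60)
Output shape: (23, 351, 7, 6)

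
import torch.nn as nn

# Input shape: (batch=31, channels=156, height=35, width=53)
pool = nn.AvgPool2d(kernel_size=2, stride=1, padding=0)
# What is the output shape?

Input shape: (31, 156, 35, 53)
Output shape: (31, 156, 34, 52)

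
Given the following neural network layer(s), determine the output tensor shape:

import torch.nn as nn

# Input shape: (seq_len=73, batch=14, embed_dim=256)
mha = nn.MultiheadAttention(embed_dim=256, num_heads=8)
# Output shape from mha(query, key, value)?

Input shape: (73, 14, 256)
Output shape: (73, 14, 256)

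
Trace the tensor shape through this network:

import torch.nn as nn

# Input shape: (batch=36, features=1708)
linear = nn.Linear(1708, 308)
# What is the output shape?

Input shape: (36, 1708)
Output shape: (36, 308)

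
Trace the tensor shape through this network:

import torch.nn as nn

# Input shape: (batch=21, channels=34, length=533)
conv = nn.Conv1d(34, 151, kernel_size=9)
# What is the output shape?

Input shape: (21, 34, 533)
Output shape: (21, 151, 525)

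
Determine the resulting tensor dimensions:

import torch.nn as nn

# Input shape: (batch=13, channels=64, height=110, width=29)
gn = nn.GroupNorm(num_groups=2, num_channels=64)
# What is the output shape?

Input shape: (13, 64, 110, 29)
Output shape: (13, 64, 110, 29)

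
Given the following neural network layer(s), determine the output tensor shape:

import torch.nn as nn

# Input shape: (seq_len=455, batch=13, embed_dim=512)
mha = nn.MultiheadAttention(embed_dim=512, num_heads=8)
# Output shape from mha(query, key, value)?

Input shape: (455, 13, 512)
Output shape: (455, 13, 512)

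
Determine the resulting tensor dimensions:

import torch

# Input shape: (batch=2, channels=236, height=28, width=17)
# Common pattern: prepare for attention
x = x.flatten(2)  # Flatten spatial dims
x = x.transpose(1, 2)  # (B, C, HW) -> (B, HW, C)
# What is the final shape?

Input shape: (2, 236, 28, 17)
  -> after flatten(2): (2, 236, 476)
Output shape: (2, 476, 236)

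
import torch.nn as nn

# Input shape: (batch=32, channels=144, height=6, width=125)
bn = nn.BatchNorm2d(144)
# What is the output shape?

Input shape: (32, 144, 6, 125)
Output shape: (32, 144, 6, 125)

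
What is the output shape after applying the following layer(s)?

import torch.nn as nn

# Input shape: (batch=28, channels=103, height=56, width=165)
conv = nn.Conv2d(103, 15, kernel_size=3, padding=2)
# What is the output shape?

Input shape: (28, 103, 56, 165)
Output shape: (28, 15, 58, 167)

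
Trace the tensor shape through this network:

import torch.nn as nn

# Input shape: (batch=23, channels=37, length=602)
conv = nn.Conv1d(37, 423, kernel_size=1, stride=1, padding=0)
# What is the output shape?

Input shape: (23, 37, 602)
Output shape: (23, 423, 602)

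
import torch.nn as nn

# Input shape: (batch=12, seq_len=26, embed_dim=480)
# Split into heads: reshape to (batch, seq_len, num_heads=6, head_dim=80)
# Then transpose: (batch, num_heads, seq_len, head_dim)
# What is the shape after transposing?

Input shape: (12, 26, 480)
  -> after reshape: (12, 26, 6, 80)
Output shape: (12, 6, 26, 80)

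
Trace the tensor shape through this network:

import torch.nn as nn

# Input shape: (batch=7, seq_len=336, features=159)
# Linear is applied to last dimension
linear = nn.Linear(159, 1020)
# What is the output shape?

Input shape: (7, 336, 159)
Output shape: (7, 336, 1020)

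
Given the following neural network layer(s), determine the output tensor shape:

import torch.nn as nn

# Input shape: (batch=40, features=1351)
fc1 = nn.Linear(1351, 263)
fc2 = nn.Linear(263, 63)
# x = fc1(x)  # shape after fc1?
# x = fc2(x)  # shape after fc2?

Input shape: (40, 1351)
  -> after fc1: (40, 263)
Output shape: (40, 63)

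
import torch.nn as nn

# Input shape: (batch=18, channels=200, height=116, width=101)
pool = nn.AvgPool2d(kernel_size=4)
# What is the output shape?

Input shape: (18, 200, 116, 101)
Output shape: (18, 200, 29, 25)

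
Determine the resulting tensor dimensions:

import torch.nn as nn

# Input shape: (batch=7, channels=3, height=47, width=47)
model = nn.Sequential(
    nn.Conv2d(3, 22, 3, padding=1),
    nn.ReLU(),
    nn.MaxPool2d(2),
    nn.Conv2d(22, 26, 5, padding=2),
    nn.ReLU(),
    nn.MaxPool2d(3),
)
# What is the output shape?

Input shape: (7, 3, 47, 47)
  -> after first Conv2d: (7, 22, 47, 47)
  -> after first MaxPool2d: (7, 22, 23, 23)
  -> after second Conv2d: (7, 26, 23, 23)
Output shape: (7, 26, 7, 7)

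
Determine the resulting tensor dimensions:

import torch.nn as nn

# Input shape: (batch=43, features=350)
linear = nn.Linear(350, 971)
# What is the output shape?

Input shape: (43, 350)
Output shape: (43, 971)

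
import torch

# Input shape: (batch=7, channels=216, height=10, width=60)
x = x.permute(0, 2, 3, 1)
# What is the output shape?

Input shape: (7, 216, 10, 60)
Output shape: (7, 10, 60, 216)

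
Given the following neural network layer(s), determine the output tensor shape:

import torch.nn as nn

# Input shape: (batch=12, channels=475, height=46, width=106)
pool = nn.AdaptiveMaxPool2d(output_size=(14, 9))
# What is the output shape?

Input shape: (12, 475, 46, 106)
Output shape: (12, 475, 14, 9)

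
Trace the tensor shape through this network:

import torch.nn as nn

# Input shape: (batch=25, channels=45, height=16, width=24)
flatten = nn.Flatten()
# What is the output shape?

Input shape: (25, 45, 16, 24)
Output shape: (25, 17280)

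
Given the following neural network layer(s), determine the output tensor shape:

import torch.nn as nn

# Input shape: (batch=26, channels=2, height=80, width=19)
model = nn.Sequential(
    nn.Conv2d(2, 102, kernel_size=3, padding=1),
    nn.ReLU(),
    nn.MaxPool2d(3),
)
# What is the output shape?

Input shape: (26, 2, 80, 19)
  -> after Conv2d: (26, 102, 80, 19)
  -> after ReLU: (26, 102, 80, 19)
Output shape: (26, 102, 26, 6)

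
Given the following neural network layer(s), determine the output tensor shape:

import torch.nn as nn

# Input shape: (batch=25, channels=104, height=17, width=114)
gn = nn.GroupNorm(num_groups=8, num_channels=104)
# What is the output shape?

Input shape: (25, 104, 17, 114)
Output shape: (25, 104, 17, 114)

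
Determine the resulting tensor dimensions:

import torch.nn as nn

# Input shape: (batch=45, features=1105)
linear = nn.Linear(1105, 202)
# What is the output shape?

Input shape: (45, 1105)
Output shape: (45, 202)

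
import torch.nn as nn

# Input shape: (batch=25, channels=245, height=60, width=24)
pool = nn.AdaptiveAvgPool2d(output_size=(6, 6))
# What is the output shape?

Input shape: (25, 245, 60, 24)
Output shape: (25, 245, 6, 6)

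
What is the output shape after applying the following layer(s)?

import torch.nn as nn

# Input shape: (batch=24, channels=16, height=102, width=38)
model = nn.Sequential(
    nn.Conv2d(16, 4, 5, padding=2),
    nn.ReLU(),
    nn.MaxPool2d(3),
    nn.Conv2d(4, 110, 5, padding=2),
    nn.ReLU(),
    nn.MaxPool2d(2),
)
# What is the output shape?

Input shape: (24, 16, 102, 38)
  -> after first Conv2d: (24, 4, 102, 38)
  -> after first MaxPool2d: (24, 4, 34, 12)
  -> after second Conv2d: (24, 110, 34, 12)
Output shape: (24, 110, 17, 6)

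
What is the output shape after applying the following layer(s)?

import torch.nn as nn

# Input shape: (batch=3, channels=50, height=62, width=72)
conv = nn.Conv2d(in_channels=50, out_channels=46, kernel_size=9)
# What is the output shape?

Input shape: (3, 50, 62, 72)
Output shape: (3, 46, 54, 64)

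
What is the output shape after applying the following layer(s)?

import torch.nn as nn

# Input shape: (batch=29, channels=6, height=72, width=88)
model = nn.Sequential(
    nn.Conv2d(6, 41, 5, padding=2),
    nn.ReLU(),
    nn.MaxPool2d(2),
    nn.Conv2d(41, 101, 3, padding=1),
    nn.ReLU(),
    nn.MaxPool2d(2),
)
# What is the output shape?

Input shape: (29, 6, 72, 88)
  -> after first Conv2d: (29, 41, 72, 88)
  -> after first MaxPool2d: (29, 41, 36, 44)
  -> after second Conv2d: (29, 101, 36, 44)
Output shape: (29, 101, 18, 22)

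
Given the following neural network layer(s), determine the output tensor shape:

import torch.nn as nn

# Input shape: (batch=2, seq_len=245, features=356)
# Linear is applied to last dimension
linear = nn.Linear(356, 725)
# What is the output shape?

Input shape: (2, 245, 356)
Output shape: (2, 245, 725)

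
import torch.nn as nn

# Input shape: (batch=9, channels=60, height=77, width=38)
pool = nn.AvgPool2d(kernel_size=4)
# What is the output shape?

Input shape: (9, 60, 77, 38)
Output shape: (9, 60, 19, 9)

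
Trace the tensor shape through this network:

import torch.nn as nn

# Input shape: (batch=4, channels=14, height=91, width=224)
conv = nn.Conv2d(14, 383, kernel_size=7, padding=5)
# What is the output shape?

Input shape: (4, 14, 91, 224)
Output shape: (4, 383, 95, 228)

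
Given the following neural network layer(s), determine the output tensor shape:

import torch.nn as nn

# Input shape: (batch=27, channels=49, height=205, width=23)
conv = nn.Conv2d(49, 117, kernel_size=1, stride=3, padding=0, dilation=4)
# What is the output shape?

Input shape: (27, 49, 205, 23)
Output shape: (27, 117, 69, 8)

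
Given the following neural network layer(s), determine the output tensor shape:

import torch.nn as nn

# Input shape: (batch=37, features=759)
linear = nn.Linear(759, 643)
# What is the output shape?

Input shape: (37, 759)
Output shape: (37, 643)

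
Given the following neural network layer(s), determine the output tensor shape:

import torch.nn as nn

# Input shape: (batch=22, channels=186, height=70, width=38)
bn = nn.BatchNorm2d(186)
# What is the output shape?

Input shape: (22, 186, 70, 38)
Output shape: (22, 186, 70, 38)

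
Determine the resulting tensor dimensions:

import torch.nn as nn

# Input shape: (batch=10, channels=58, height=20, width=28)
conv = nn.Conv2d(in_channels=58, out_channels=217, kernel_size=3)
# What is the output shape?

Input shape: (10, 58, 20, 28)
Output shape: (10, 217, 18, 26)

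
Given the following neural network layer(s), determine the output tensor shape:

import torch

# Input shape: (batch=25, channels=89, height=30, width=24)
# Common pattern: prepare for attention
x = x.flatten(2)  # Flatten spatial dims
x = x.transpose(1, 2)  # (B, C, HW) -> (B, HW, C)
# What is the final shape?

Input shape: (25, 89, 30, 24)
  -> after flatten(2): (25, 89, 720)
Output shape: (25, 720, 89)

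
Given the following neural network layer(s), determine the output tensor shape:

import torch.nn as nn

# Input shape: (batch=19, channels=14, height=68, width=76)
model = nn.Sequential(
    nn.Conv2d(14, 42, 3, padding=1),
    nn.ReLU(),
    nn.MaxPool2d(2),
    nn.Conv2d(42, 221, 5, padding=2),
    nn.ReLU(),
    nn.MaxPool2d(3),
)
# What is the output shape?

Input shape: (19, 14, 68, 76)
  -> after first Conv2d: (19, 42, 68, 76)
  -> after first MaxPool2d: (19, 42, 34, 38)
  -> after second Conv2d: (19, 221, 34, 38)
Output shape: (19, 221, 11, 12)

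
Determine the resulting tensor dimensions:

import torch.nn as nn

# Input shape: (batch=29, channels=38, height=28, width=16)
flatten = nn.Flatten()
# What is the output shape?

Input shape: (29, 38, 28, 16)
Output shape: (29, 17024)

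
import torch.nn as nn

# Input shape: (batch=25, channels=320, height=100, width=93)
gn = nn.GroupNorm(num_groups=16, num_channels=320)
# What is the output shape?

Input shape: (25, 320, 100, 93)
Output shape: (25, 320, 100, 93)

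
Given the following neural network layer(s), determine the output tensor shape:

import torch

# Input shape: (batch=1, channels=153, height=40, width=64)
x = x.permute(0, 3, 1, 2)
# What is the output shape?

Input shape: (1, 153, 40, 64)
Output shape: (1, 64, 153, 40)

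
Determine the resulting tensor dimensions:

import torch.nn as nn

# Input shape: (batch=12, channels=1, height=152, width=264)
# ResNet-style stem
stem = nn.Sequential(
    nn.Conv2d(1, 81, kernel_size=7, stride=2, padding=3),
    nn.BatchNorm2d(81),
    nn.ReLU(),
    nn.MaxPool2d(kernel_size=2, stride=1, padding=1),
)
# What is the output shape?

Input shape: (12, 1, 152, 264)
  -> after Conv2d 7x7 stride=2: (12, 81, 76, 132)
Output shape: (12, 81, 77, 133)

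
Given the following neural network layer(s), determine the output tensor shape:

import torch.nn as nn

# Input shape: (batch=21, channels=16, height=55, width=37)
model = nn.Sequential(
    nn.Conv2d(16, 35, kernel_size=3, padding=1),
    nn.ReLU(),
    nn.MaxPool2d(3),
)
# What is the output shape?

Input shape: (21, 16, 55, 37)
  -> after Conv2d: (21, 35, 55, 37)
  -> after ReLU: (21, 35, 55, 37)
Output shape: (21, 35, 18, 12)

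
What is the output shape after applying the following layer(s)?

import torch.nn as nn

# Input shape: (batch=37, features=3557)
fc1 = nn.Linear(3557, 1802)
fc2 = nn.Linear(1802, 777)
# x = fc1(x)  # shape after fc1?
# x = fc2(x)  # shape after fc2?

Input shape: (37, 3557)
  -> after fc1: (37, 1802)
Output shape: (37, 777)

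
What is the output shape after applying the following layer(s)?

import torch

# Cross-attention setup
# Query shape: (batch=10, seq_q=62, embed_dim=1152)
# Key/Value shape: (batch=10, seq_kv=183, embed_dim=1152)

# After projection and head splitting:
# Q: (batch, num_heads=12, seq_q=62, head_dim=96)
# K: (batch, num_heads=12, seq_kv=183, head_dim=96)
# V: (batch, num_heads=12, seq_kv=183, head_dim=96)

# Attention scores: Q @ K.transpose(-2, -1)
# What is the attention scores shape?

Input shape: (10, 62, 1152)
Output shape: (10, 12, 62, 183)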